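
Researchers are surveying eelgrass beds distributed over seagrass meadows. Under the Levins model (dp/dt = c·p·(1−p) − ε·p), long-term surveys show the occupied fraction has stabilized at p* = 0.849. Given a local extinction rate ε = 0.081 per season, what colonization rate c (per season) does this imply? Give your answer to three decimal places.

At equilibrium c(1−p*) = ε, so c = ε/(1−p*).
c = 0.081/(1 − 0.849) = 0.081/0.1510 = 0.5364.

0.536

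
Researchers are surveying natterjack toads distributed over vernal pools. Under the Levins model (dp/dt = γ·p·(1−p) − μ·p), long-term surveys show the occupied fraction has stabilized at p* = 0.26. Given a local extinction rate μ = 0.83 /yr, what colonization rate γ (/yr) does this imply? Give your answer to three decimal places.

1.122

At equilibrium γ(1−p*) = μ, so γ = μ/(1−p*).
γ = 0.83/(1 − 0.26) = 0.83/0.7400 = 1.1216.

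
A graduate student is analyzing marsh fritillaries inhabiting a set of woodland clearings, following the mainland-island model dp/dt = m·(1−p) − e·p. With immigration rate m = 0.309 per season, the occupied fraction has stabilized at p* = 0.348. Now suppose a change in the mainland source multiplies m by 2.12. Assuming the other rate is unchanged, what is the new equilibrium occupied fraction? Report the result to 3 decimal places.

Balance m(1−p*) = e·p* gives e = m(1−p*)/p* = 0.309×0.65200/0.34800 = 0.57893.
New p* = m/(m+e) = 0.65508/(0.65508+0.57893) = 0.53085.

0.531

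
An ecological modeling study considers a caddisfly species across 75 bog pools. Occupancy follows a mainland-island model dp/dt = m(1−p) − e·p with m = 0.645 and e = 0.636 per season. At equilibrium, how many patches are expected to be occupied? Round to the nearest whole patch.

p* = m/(m+e) = 0.645/1.2810 = 0.5035.
Expected occupied patches = N × p* = 75 × 0.5035 = 37.76 ≈ 38.

38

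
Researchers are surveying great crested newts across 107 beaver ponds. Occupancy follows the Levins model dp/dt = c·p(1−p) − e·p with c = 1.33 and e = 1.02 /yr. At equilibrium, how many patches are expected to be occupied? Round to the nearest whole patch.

25

p* = 1 − e/c = 1 − 1.02/1.33 = 0.2331.
Expected occupied patches = N × p* = 107 × 0.2331 = 24.94 ≈ 25.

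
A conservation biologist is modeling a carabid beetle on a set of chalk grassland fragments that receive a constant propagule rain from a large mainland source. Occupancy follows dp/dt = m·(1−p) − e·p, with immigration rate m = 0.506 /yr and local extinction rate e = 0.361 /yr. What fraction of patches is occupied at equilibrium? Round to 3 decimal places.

0.584

Setting dp/dt = 0: m − m·p* = e·p*, so m = (m+e)·p*.
p* = m/(m+e) = 0.506/(0.506+0.361) = 0.506/0.8670 = 0.5836.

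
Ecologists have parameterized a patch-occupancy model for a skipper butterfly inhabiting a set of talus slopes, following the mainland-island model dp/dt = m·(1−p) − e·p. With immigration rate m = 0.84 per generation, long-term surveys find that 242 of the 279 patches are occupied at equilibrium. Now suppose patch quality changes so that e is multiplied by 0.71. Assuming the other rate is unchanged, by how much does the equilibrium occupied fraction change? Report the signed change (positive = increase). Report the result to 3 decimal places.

Observed p* = 242/279 = 0.86738.
Balance m(1−p*) = e·p* gives e = m(1−p*)/p* = 0.84×0.13262/0.86738 = 0.12843.
New p* = m/(m+e) = 0.84000/(0.84000+0.09119) = 0.90207.
Δp* = 0.90207 − 0.86738 = +0.03469.

0.035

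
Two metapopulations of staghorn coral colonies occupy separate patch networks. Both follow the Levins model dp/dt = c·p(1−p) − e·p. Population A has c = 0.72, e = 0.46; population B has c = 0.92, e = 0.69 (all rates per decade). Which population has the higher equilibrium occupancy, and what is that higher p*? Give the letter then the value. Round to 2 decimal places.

A, 0.36

A: p*_A = 1 − 0.46/0.72 = 0.3611.
B: p*_B = 1 − 0.69/0.92 = 0.2500.
A is higher at 0.3611.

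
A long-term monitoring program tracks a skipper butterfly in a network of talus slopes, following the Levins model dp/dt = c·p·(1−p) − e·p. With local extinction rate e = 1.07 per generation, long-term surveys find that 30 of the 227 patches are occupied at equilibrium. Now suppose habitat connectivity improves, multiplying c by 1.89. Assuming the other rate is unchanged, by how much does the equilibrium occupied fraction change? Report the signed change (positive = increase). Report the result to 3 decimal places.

0.409

Observed p* = 30/227 = 0.13216.
Balance c(1−p*) = e gives c = e/(1 − 0.13216) = 1.07/0.86784 = 1.23295.
New p* = 1 − e/c = 1 − 1.07000/2.33028 = 0.54083.
Δp* = 0.54083 − 0.13216 = +0.40867.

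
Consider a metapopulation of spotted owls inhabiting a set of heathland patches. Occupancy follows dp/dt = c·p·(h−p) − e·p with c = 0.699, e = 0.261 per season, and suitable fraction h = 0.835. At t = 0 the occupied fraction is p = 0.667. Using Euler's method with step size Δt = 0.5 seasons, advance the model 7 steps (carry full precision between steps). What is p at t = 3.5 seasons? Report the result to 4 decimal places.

Update rule: p ← p + [c·p·(h−p) − e·p]·Δt with Δt = 0.5.
  1  |  dp/dt·Δt = -0.047880  |  p_1 = 0.619120
  2  |  dp/dt·Δt = -0.034083  |  p_2 = 0.585038
  3  |  dp/dt·Δt = -0.025237  |  p_3 = 0.559800
  4  |  dp/dt·Δt = -0.019211  |  p_4 = 0.540589
  5  |  dp/dt·Δt = -0.014922  |  p_5 = 0.525667
  6  |  dp/dt·Δt = -0.011769  |  p_6 = 0.513898
  7  |  dp/dt·Δt = -0.009391  |  p_7 = 0.504507

0.5045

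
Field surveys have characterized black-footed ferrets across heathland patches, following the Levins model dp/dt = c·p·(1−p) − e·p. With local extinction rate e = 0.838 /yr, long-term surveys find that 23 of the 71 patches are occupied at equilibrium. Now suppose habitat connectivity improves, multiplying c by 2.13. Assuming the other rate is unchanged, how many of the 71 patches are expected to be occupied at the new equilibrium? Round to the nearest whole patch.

48

Observed p* = 23/71 = 0.32394.
Balance c(1−p*) = e gives c = e/(1 − 0.32394) = 0.838/0.67606 = 1.23953.
New p* = 1 − e/c = 1 − 0.83800/2.64020 = 0.68260.
Expected occupied = 71 × 0.68260 = 48.46 ≈ 48.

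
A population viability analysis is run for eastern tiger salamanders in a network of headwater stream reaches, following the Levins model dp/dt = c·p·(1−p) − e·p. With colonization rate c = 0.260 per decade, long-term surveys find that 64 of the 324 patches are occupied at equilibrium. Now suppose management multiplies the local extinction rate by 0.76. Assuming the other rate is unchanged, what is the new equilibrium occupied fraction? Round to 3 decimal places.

0.390

Observed p* = 64/324 = 0.19753.
Balance c(1−p*) = e gives e = 0.260×(1 − 0.19753) = 0.20864.
New p* = 1 − e/c = 1 − 0.15857/0.26000 = 0.39012.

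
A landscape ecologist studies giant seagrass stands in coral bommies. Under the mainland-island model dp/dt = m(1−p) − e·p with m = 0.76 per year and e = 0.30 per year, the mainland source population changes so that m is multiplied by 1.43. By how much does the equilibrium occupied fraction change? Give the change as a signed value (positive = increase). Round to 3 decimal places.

Before: p* = 0.76/(0.76+0.30) = 0.7170.
After: m = 1.0868, e = 0.3; p* = 1.0868/1.3868 = 0.7837.
Δp* = 0.7837 − 0.7170 = +0.0667.

0.067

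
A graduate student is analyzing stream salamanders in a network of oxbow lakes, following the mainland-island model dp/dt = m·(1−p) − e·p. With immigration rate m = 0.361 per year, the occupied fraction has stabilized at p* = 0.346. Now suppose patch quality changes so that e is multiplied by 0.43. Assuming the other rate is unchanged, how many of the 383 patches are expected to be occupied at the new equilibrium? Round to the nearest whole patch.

211

Balance m(1−p*) = e·p* gives e = m(1−p*)/p* = 0.361×0.65400/0.34600 = 0.68235.
New p* = m/(m+e) = 0.36100/(0.36100+0.29341) = 0.55164.
Expected occupied = 383 × 0.55164 = 211.28 ≈ 211.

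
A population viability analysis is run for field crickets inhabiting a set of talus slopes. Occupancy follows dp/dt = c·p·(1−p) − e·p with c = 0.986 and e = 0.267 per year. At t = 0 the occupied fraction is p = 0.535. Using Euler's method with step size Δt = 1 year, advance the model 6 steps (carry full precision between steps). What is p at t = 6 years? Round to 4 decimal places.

0.7290

Update rule: p ← p + [c·p·(1−p) − e·p]·Δt with Δt = 1.
  1  |  dp/dt·Δt = +0.102447  |  p_1 = 0.637447
  2  |  dp/dt·Δt = +0.057674  |  p_2 = 0.695122
  3  |  dp/dt·Δt = +0.023363  |  p_3 = 0.718485
  4  |  dp/dt·Δt = +0.007597  |  p_4 = 0.726082
  5  |  dp/dt·Δt = +0.002239  |  p_5 = 0.728321
  6  |  dp/dt·Δt = +0.000638  |  p_6 = 0.728959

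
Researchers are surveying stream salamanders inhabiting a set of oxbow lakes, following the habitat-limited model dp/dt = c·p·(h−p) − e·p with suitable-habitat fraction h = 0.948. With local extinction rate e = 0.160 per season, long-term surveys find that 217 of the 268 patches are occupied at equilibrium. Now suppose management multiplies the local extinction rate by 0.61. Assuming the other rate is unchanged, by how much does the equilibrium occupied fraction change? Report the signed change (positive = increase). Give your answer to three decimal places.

Observed p* = 217/268 = 0.80970.
Balance c(h−p*) = e gives c = e/(0.948 − 0.80970) = 0.160/0.13830 = 1.15691.
New p* = 0.948 − e/c = 0.948 − 0.09760/1.15691 = 0.86364.
Δp* = 0.86364 − 0.80970 = +0.05394.

0.054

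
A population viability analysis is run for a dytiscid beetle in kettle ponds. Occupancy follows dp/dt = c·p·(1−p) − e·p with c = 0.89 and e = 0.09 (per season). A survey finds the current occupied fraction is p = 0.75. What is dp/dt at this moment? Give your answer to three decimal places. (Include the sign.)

0.099

Colonization term: c·p·(1−p) = 0.89×0.75×0.2500 = 0.16687.
Extinction term: e·p = 0.06750.
dp/dt = 0.16687 − 0.06750 = 0.09937.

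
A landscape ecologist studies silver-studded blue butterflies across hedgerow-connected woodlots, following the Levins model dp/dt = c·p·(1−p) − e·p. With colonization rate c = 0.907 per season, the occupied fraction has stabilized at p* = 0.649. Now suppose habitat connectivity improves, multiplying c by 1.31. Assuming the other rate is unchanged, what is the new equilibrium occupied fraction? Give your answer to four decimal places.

0.7321

Balance c(1−p*) = e gives e = 0.907×(1 − 0.64900) = 0.31836.
New p* = 1 − e/c = 1 − 0.31836/1.18817 = 0.73206.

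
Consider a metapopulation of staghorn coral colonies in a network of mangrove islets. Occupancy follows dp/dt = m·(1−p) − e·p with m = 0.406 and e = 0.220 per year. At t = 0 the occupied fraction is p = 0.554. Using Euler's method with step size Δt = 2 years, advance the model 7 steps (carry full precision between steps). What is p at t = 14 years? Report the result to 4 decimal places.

Update rule: p ← p + [m·(1−p) − e·p]·Δt with Δt = 2.
  1  |  dp/dt·Δt = +0.118392  |  p_1 = 0.672392
  2  |  dp/dt·Δt = -0.029835  |  p_2 = 0.642557
  3  |  dp/dt·Δt = +0.007518  |  p_3 = 0.650076
  4  |  dp/dt·Δt = -0.001895  |  p_4 = 0.648181
  5  |  dp/dt·Δt = +0.000477  |  p_5 = 0.648658
  6  |  dp/dt·Δt = -0.000120  |  p_6 = 0.648538
  7  |  dp/dt·Δt = +0.000030  |  p_7 = 0.648568

0.6486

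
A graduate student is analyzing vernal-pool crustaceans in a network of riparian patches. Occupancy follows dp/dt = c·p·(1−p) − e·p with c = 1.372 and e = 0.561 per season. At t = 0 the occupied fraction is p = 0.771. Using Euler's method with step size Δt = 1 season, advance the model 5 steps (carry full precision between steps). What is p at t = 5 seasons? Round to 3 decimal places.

Update rule: p ← p + [c·p·(1−p) − e·p]·Δt with Δt = 1.
p: 0.77100 → 0.58071  (Δp = -0.19029)
p: 0.58071 → 0.58899  (Δp = +0.00829)
p: 0.58899 → 0.59070  (Δp = +0.00171)
p: 0.59070 → 0.59103  (Δp = +0.00033)
p: 0.59103 → 0.59109  (Δp = +0.00006)

0.591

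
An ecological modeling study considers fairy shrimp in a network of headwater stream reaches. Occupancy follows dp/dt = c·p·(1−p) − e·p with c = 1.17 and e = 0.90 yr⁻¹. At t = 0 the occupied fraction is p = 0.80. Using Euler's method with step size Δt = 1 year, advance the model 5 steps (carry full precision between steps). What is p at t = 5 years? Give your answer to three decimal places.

Update rule: p ← p + [c·p·(1−p) − e·p]·Δt with Δt = 1.
t = 1: p = 0.80000 + (-0.53280) = 0.26720
t = 2: p = 0.26720 + (-0.01139) = 0.25581
t = 3: p = 0.25581 + (-0.00749) = 0.24832
t = 4: p = 0.24832 + (-0.00510) = 0.24322
t = 5: p = 0.24322 + (-0.00354) = 0.23968

0.240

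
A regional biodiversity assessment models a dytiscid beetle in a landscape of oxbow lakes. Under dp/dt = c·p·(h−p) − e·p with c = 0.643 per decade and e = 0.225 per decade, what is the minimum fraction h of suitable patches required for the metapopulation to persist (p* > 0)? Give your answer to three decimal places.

0.350

p* = h − e/c is positive only when h > e/c.
h_min = e/c = 0.225/0.643 = 0.3499.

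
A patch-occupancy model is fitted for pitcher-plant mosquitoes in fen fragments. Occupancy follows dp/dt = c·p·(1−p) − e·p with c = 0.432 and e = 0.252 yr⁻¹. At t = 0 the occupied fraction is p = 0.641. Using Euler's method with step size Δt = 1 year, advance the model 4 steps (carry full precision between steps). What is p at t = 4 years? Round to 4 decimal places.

Update rule: p ← p + [c·p·(1−p) − e·p]·Δt with Δt = 1.
  1  |  dp/dt·Δt = -0.062121  |  p_1 = 0.578879
  2  |  dp/dt·Δt = -0.040565  |  p_2 = 0.538314
  3  |  dp/dt·Δt = -0.028289  |  p_3 = 0.510025
  4  |  dp/dt·Δt = -0.020570  |  p_4 = 0.489455

0.4895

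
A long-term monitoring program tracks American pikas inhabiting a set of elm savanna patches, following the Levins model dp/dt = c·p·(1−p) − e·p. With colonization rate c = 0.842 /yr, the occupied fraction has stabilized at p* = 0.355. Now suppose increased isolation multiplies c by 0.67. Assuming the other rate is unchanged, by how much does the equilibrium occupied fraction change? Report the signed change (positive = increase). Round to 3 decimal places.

Balance c(1−p*) = e gives e = 0.842×(1 − 0.35500) = 0.54309.
New p* = 1 − e/c = 1 − 0.54309/0.56414 = 0.03731.
Δp* = 0.03731 − 0.35500 = -0.31769.

-0.318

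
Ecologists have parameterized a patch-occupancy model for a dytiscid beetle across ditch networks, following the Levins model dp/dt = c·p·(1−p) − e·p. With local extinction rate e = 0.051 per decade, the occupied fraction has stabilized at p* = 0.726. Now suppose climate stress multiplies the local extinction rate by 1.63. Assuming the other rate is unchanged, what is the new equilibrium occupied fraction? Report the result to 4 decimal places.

Balance c(1−p*) = e gives c = e/(1 − 0.72600) = 0.051/0.27400 = 0.18613.
New p* = 1 − e/c = 1 − 0.08313/0.18613 = 0.55338.

0.5534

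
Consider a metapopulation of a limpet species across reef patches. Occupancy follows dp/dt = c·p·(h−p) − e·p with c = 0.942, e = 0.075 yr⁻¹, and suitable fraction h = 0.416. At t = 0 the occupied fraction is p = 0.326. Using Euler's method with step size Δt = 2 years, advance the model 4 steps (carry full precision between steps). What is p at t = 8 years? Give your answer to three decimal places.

0.336

Update rule: p ← p + [c·p·(h−p) − e·p]·Δt with Δt = 2.
  1  |  dp/dt·Δt = +0.006377  |  p_1 = 0.332377
  2  |  dp/dt·Δt = +0.002508  |  p_2 = 0.334885
  3  |  dp/dt·Δt = +0.000945  |  p_3 = 0.335830
  4  |  dp/dt·Δt = +0.000350  |  p_4 = 0.336179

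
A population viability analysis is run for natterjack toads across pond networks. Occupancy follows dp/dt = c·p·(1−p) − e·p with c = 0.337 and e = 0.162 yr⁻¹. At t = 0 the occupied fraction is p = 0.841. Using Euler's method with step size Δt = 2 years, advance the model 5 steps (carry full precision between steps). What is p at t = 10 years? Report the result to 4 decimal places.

0.5374

Update rule: p ← p + [c·p·(1−p) − e·p]·Δt with Δt = 2.
p: 0.84100 → 0.65864  (Δp = -0.18236)
p: 0.65864 → 0.59678  (Δp = -0.06186)
p: 0.59678 → 0.56561  (Δp = -0.03117)
p: 0.56561 → 0.54795  (Δp = -0.01766)
p: 0.54795 → 0.53737  (Δp = -0.01059)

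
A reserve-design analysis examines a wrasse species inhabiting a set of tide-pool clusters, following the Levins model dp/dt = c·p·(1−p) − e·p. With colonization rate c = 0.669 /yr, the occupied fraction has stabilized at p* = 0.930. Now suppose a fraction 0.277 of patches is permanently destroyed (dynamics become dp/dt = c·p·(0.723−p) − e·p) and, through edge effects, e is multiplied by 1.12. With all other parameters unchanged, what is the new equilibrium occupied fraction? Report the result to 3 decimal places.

0.645

Balance c(1−p*) = e gives e = 0.669×(1 − 0.93000) = 0.04683.
New p* = 0.723 − e/c = 0.723 − 0.05245/0.66900 = 0.64460.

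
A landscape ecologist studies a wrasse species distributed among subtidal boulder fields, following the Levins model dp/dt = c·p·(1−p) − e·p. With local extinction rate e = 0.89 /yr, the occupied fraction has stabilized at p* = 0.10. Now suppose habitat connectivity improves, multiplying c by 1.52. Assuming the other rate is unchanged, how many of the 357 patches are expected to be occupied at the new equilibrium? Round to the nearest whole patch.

146

Balance c(1−p*) = e gives c = e/(1 − 0.10000) = 0.89/0.90000 = 0.98889.
New p* = 1 − e/c = 1 − 0.89000/1.50311 = 0.40789.
Expected occupied = 357 × 0.40789 = 145.62 ≈ 146.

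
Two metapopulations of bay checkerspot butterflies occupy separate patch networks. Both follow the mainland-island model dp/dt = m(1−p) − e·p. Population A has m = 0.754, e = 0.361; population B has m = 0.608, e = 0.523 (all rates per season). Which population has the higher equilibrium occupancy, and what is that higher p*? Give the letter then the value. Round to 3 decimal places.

A: p*_A = m/(m+e) = 0.754/1.1150 = 0.6762.
B: p*_B = 0.608/1.1310 = 0.5376.
A is higher at 0.6762.

A, 0.676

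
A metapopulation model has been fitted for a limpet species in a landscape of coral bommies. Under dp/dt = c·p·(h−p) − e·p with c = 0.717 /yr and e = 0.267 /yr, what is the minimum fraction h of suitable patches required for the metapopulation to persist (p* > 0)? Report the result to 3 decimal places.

p* = h − e/c is positive only when h > e/c.
h_min = e/c = 0.267/0.717 = 0.3724.

0.372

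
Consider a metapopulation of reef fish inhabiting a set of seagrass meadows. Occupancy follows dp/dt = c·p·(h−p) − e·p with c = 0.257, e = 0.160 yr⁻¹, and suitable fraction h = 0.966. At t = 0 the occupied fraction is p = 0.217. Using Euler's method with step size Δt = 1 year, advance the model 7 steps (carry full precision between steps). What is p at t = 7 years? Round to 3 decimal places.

0.262

Update rule: p ← p + [c·p·(h−p) − e·p]·Δt with Δt = 1.
t = 1: p = 0.21700 + (+0.00705) = 0.22405
t = 2: p = 0.22405 + (+0.00687) = 0.23093
t = 3: p = 0.23093 + (+0.00668) = 0.23760
t = 4: p = 0.23760 + (+0.00646) = 0.24406
t = 5: p = 0.24406 + (+0.00623) = 0.25030
t = 6: p = 0.25030 + (+0.00599) = 0.25629
t = 7: p = 0.25629 + (+0.00574) = 0.26203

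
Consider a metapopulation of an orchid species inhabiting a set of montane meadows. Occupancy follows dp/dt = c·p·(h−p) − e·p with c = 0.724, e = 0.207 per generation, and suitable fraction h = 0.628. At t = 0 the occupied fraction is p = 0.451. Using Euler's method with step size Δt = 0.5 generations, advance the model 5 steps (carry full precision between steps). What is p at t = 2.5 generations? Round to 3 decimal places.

Update rule: p ← p + [c·p·(h−p) − e·p]·Δt with Δt = 0.5.
  1  |  dp/dt·Δt = -0.017781  |  p_1 = 0.433219
  2  |  dp/dt·Δt = -0.014292  |  p_2 = 0.418927
  3  |  dp/dt·Δt = -0.011653  |  p_3 = 0.407275
  4  |  dp/dt·Δt = -0.009611  |  p_4 = 0.397664
  5  |  dp/dt·Δt = -0.008000  |  p_5 = 0.389664

0.390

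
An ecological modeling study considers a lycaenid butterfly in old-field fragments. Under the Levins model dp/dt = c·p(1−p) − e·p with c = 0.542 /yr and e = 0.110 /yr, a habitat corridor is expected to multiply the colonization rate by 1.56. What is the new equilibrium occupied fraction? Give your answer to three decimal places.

Before: p* = 1 − 0.110/0.542 = 0.7970.
After the change, c = 0.84552, e = 0.11, so p* = 1 − 0.11/0.84552 = 0.8699.

0.870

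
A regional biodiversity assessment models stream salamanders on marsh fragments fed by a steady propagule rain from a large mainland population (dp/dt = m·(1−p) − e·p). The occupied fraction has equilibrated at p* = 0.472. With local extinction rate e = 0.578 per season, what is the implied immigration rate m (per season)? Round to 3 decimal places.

At equilibrium m(1−p*) = e·p*, so m = e·p*/(1−p*).
m = 0.578 × 0.472 / 0.5280 = 0.2728/0.5280 = 0.5167.

0.517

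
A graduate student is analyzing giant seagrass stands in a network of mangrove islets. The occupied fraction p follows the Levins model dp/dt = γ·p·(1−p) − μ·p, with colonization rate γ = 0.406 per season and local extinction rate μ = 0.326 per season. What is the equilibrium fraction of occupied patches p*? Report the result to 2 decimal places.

At equilibrium, colonization balances extinction: γ·p*·(1−p*) = μ·p*.
So p* = 1 − μ/γ = 1 − 0.326/0.406 = 1 − 0.8030 = 0.1970.

0.20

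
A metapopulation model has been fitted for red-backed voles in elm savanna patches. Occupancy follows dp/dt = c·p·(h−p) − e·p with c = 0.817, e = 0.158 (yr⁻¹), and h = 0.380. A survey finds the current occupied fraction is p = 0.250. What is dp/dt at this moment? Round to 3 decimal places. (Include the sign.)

Colonization term: c·p·(h−p) = 0.817×0.250×0.1300 = 0.02655.
Extinction term: e·p = 0.03950.
dp/dt = 0.02655 − 0.03950 = -0.01295.

-0.013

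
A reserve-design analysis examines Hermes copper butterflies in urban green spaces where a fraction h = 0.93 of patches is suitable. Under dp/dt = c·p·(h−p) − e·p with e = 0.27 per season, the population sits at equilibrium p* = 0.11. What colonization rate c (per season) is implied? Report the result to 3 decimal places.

At equilibrium c(h−p*) = e, so c = e/(h−p*).
c = 0.27/(0.93 − 0.11) = 0.27/0.8200 = 0.3293.

0.329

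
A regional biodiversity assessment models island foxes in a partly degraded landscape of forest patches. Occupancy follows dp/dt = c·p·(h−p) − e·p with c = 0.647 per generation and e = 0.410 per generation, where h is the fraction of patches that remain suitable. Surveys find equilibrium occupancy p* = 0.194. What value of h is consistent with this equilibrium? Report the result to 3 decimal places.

0.828

At equilibrium c(h−p*) = e, so h = p* + e/c.
h = 0.194 + 0.410/0.647 = 0.194 + 0.6337 = 0.8277.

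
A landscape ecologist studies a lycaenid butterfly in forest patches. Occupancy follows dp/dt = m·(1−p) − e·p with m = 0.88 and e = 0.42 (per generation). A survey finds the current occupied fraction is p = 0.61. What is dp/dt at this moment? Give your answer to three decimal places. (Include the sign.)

Colonization term: m·(1−p) = 0.88×0.3900 = 0.34320.
Extinction term: e·p = 0.25620.
dp/dt = 0.34320 − 0.25620 = 0.08700.

0.087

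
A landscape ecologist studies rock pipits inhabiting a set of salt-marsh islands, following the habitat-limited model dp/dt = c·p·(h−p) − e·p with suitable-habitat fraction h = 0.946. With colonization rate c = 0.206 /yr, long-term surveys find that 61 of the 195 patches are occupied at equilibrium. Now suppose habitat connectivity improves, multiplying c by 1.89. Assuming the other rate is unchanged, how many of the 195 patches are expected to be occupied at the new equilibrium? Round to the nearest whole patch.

119

Observed p* = 61/195 = 0.31282.
Balance c(h−p*) = e gives e = 0.206×(0.946 − 0.31282) = 0.13044.
New p* = 0.946 − e/c = 0.946 − 0.13044/0.38934 = 0.61097.
Expected occupied = 195 × 0.61097 = 119.14 ≈ 119.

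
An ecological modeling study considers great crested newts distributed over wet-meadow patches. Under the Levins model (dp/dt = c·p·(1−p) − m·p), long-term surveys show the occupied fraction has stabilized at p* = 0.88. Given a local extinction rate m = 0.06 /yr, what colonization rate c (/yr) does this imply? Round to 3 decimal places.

At equilibrium c(1−p*) = m, so c = m/(1−p*).
c = 0.06/(1 − 0.88) = 0.06/0.1200 = 0.5000.

0.500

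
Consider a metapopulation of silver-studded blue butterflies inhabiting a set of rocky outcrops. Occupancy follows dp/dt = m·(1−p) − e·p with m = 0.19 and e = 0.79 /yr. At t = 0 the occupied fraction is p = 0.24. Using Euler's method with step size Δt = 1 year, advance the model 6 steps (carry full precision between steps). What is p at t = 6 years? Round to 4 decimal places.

0.1939

Update rule: p ← p + [m·(1−p) − e·p]·Δt with Δt = 1.
step 1: Δp = -0.04520, p = 0.19480
step 2: Δp = -0.00090, p = 0.19390
step 3: Δp = -0.00002, p = 0.19388
step 4: Δp = -0.00000, p = 0.19388
step 5: Δp = -0.00000, p = 0.19388
step 6: Δp = -0.00000, p = 0.19388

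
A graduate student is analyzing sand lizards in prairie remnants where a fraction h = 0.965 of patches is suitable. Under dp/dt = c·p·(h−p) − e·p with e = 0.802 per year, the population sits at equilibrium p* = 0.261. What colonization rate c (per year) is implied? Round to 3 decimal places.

At equilibrium c(h−p*) = e, so c = e/(h−p*).
c = 0.802/(0.965 − 0.261) = 0.802/0.7040 = 1.1392.

1.139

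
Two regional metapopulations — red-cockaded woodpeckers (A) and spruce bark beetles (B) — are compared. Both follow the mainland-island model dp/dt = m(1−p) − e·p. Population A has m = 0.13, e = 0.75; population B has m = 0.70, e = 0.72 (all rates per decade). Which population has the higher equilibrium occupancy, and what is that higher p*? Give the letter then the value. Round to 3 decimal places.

A: p*_A = m/(m+e) = 0.13/0.8800 = 0.1477.
B: p*_B = 0.70/1.4200 = 0.4930.
B is higher at 0.4930.

B, 0.493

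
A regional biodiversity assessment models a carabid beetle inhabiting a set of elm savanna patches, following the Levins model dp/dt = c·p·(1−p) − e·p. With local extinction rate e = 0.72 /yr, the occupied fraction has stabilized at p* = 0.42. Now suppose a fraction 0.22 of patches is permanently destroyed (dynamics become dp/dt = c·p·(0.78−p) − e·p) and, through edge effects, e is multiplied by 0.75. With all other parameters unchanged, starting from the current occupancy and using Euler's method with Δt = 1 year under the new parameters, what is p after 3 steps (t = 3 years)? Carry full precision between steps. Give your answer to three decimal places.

Balance c(1−p*) = e gives c = e/(1 − 0.42000) = 0.72/0.58000 = 1.24138.
Starting from p₀ = 0.42000; update p ← p + (dp/dt)·Δt with the new parameters.
  1  |  dp/dt·Δt = -0.039103  |  p_1 = 0.380897
  2  |  dp/dt·Δt = -0.016973  |  p_2 = 0.363923
  3  |  dp/dt·Δt = -0.008549  |  p_3 = 0.355374

0.355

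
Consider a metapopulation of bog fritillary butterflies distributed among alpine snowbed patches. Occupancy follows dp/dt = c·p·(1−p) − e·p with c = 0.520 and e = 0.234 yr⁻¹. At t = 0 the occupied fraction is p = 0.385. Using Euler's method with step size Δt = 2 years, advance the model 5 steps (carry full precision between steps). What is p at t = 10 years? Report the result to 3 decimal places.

0.545

Update rule: p ← p + [c·p·(1−p) − e·p]·Δt with Δt = 2.
t = 2: p = 0.38500 + (+0.06607) = 0.45107
t = 4: p = 0.45107 + (+0.04641) = 0.49748
t = 6: p = 0.49748 + (+0.02717) = 0.52465
t = 8: p = 0.52465 + (+0.01383) = 0.53848
t = 10: p = 0.53848 + (+0.00645) = 0.54493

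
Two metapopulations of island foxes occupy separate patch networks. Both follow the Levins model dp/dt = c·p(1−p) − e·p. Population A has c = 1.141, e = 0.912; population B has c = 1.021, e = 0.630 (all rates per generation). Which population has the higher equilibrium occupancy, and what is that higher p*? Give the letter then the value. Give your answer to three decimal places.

A: p*_A = 1 − 0.912/1.141 = 0.2007.
B: p*_B = 1 − 0.630/1.021 = 0.3830.
B is higher at 0.3830.

B, 0.383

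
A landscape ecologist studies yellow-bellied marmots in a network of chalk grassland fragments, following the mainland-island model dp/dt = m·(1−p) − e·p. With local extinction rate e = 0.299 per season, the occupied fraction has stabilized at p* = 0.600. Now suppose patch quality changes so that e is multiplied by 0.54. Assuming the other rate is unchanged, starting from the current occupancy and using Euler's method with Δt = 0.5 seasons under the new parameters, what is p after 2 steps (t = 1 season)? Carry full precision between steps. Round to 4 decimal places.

0.6699

Balance m(1−p*) = e·p* gives m = e·p*/(1−p*) = 0.299×0.60000/0.40000 = 0.44850.
Starting from p₀ = 0.60000; update p ← p + (dp/dt)·Δt with the new parameters.
p: 0.60000 → 0.64126  (Δp = +0.04126)
p: 0.64126 → 0.66994  (Δp = +0.02868)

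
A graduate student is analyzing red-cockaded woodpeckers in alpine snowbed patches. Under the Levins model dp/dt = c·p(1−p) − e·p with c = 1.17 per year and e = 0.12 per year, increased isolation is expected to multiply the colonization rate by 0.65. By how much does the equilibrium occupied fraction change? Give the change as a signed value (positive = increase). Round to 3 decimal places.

Before: p* = 1 − 0.12/1.17 = 0.8974.
After the change, c = 0.7605, e = 0.12, so p* = 1 − 0.12/0.7605 = 0.8422.
Δp* = 0.8422 − 0.8974 = -0.0552.

-0.055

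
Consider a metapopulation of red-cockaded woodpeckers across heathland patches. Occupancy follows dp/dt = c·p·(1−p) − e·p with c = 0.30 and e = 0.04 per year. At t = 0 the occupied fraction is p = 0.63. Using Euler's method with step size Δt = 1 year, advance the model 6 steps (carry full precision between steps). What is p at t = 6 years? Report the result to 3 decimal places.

Update rule: p ← p + [c·p·(1−p) − e·p]·Δt with Δt = 1.
p: 0.63000 → 0.67473  (Δp = +0.04473)
p: 0.67473 → 0.71358  (Δp = +0.03885)
p: 0.71358 → 0.74635  (Δp = +0.03277)
p: 0.74635 → 0.77329  (Δp = +0.02694)
p: 0.77329 → 0.79495  (Δp = +0.02166)
p: 0.79495 → 0.81206  (Δp = +0.01710)

0.812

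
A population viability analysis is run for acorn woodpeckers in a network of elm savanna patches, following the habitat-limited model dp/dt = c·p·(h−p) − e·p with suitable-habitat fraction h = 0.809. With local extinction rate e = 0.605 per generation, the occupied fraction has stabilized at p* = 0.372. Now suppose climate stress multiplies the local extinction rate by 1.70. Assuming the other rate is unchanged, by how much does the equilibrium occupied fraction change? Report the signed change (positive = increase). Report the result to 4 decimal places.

-0.3059

Balance c(h−p*) = e gives c = e/(0.809 − 0.37200) = 0.605/0.43700 = 1.38444.
New p* = 0.809 − e/c = 0.809 − 1.02850/1.38444 = 0.06610.
Δp* = 0.06610 − 0.37200 = -0.30590.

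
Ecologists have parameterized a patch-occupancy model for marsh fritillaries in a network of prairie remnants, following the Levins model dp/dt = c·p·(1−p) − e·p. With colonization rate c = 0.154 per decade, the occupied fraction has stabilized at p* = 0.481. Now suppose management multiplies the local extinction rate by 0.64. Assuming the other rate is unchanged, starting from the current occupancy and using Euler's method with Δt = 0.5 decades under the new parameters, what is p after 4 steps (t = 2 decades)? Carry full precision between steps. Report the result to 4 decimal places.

Balance c(1−p*) = e gives e = 0.154×(1 − 0.48100) = 0.07993.
Starting from p₀ = 0.48100; update p ← p + (dp/dt)·Δt with the new parameters.
t = 0.5: p = 0.48100 + (+0.00692) = 0.48792
t = 1: p = 0.48792 + (+0.00676) = 0.49468
t = 1.5: p = 0.49468 + (+0.00660) = 0.50128
t = 2: p = 0.50128 + (+0.00643) = 0.50770

0.5077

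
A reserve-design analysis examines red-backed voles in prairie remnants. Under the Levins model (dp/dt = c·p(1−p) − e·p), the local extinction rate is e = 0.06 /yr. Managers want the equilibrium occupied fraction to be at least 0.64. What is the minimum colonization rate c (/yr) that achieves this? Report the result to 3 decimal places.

p* = 1 − e/c ≥ 0.64 requires e/c ≤ 0.3600, i.e. c ≥ e/0.3600.
c_min = 0.06/0.3600 = 0.1667.

0.167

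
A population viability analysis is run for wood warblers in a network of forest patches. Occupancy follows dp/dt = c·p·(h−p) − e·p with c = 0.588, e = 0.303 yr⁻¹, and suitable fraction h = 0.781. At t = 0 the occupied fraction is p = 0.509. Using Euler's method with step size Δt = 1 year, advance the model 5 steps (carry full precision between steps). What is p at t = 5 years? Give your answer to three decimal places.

0.327

Update rule: p ← p + [c·p·(h−p) − e·p]·Δt with Δt = 1.
t = 1: p = 0.50900 + (-0.07282) = 0.43618
t = 2: p = 0.43618 + (-0.04373) = 0.39246
t = 3: p = 0.39246 + (-0.02925) = 0.36320
t = 4: p = 0.36320 + (-0.02082) = 0.34238
t = 5: p = 0.34238 + (-0.01544) = 0.32694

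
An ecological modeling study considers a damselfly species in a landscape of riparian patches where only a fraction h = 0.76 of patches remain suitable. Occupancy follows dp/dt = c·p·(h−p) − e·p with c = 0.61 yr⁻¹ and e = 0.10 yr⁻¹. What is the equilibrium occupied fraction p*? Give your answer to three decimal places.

0.596

Setting dp/dt = 0 and dividing by p* gives c·(h−p*) = e.
So p* = h − e/c = 0.76 − 0.10/0.61 = 0.76 − 0.1639 = 0.5961.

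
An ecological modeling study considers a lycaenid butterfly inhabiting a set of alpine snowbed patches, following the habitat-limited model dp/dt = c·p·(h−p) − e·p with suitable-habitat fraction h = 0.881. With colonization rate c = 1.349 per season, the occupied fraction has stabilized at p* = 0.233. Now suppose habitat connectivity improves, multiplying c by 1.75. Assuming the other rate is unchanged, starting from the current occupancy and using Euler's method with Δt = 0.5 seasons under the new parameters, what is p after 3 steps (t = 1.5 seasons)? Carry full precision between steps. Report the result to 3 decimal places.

Balance c(h−p*) = e gives e = 1.349×(0.881 − 0.23300) = 0.87415.
Starting from p₀ = 0.23300; update p ← p + (dp/dt)·Δt with the new parameters.
p: 0.23300 → 0.30938  (Δp = +0.07638)
p: 0.30938 → 0.38290  (Δp = +0.07352)
p: 0.38290 → 0.44067  (Δp = +0.05777)

0.441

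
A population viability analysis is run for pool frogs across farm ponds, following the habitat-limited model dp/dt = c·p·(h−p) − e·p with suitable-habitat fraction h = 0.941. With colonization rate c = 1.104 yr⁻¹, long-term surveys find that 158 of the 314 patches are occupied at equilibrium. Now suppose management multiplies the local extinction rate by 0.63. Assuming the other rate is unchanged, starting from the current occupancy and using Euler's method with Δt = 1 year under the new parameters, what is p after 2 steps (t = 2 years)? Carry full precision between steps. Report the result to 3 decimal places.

0.640

Observed p* = 158/314 = 0.50318.
Balance c(h−p*) = e gives e = 1.104×(0.941 − 0.50318) = 0.48335.
Starting from p₀ = 0.50318; update p ← p + (dp/dt)·Δt with the new parameters.
t = 1: p = 0.50318 + (+0.08999) = 0.59317
t = 2: p = 0.59317 + (+0.04715) = 0.64033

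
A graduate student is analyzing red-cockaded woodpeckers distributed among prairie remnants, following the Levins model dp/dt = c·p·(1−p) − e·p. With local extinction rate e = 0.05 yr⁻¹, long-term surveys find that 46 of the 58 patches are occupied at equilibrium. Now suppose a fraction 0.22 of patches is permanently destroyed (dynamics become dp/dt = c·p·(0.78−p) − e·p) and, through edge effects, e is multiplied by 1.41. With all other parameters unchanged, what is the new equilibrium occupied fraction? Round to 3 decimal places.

Observed p* = 46/58 = 0.79310.
Balance c(1−p*) = e gives c = e/(1 − 0.79310) = 0.05/0.20690 = 0.24166.
New p* = 0.78 − e/c = 0.78 − 0.07050/0.24166 = 0.48827.

0.488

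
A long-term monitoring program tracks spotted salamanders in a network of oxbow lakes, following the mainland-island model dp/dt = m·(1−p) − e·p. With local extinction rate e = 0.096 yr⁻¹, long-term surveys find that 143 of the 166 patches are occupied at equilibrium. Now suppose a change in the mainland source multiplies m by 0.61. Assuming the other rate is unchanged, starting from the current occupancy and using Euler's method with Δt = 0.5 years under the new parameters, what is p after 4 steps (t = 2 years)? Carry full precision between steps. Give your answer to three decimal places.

Observed p* = 143/166 = 0.86145.
Balance m(1−p*) = e·p* gives m = e·p*/(1−p*) = 0.096×0.86145/0.13855 = 0.59687.
Starting from p₀ = 0.86145; update p ← p + (dp/dt)·Δt with the new parameters.
t = 0.5: p = 0.86145 + (-0.01613) = 0.84532
t = 1: p = 0.84532 + (-0.01242) = 0.83290
t = 1.5: p = 0.83290 + (-0.00956) = 0.82334
t = 2: p = 0.82334 + (-0.00736) = 0.81598

0.816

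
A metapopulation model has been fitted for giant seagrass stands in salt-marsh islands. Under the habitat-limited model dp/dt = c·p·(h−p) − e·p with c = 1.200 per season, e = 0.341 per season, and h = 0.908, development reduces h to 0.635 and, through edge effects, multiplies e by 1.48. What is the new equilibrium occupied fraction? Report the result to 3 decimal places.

0.214

Before: p* = h − e/c = 0.908 − 0.341/1.200 = 0.908 − 0.2842 = 0.6238.
After: c = 1.2, e = 0.50468, h = 0.635; p* = 0.635 − 0.50468/1.2 = 0.2144.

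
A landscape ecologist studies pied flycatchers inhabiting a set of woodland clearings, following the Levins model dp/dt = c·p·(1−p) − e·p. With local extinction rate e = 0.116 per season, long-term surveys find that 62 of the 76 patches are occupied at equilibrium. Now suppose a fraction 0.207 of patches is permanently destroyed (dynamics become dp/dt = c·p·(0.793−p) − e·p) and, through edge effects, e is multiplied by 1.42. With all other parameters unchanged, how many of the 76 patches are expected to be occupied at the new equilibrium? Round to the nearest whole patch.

Observed p* = 62/76 = 0.81579.
Balance c(1−p*) = e gives c = e/(1 − 0.81579) = 0.116/0.18421 = 0.62972.
New p* = 0.793 − e/c = 0.793 − 0.16472/0.62972 = 0.53142.
Expected occupied = 76 × 0.53142 = 40.39 ≈ 40.

40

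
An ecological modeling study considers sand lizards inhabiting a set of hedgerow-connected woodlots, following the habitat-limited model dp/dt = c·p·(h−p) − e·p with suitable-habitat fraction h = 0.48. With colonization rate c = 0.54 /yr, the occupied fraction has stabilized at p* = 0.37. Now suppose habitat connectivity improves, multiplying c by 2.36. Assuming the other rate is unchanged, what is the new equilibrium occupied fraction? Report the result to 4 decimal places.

0.4334

Balance c(h−p*) = e gives e = 0.54×(0.48 − 0.37000) = 0.05940.
New p* = 0.48 − e/c = 0.48 − 0.05940/1.27440 = 0.43339.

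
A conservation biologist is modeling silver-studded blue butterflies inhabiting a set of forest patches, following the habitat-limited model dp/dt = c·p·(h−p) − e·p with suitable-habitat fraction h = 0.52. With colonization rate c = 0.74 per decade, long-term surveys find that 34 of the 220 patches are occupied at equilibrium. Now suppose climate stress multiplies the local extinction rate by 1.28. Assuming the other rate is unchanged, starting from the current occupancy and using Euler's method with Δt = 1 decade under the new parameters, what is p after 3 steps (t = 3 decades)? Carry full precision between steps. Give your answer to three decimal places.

Observed p* = 34/220 = 0.15455.
Balance c(h−p*) = e gives e = 0.74×(0.52 − 0.15455) = 0.27044.
Starting from p₀ = 0.15455; update p ← p + (dp/dt)·Δt with the new parameters.
  1  |  dp/dt·Δt = -0.011703  |  p_1 = 0.142843
  2  |  dp/dt·Δt = -0.009579  |  p_2 = 0.133264
  3  |  dp/dt·Δt = -0.007992  |  p_3 = 0.125271

0.125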